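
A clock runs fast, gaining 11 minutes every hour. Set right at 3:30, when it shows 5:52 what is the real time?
For every 60 true minutes, the faulty clock advances 71 minutes, so 1 faulty-clock minute corresponds to 60/71 true minutes.
From 3:30 to 5:52 on the faulty dial is 142 minutes.
True elapsed: 142 x 60/71 = 120 minutes = 2 hours.
True time: 3:30 + 2 hours = 5:30.

Final answer: 5:30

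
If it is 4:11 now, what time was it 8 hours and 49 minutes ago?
Starting time: 4:11 = 251 total minutes past 12:00
Subtracting: 8 hours and 49 minutes = 529 minutes
251 - 529 = -278 (negative, add 12 hours = 720) = 442 minutes
= 7 hours and 22 minutes past 12:00 = 7:22

Final answer: 7:22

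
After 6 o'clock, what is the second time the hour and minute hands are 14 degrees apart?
At t minutes past 6:00, the hour hand is at 30 x 6 + 0.5t degrees and the minute hand is at 6t degrees.
The smaller angle between them is 14 degrees when |30H - 5.5t| = 14 or |30H - 5.5t| = 346.
With H = 6, solve 30 x 6 - 5.5t = +/- target for each target:
  t = (30 x 6 - 14) / 5.5 = 30.18
  t = (30 x 6 + 14) / 5.5 = 35.27
  t = (30 x 6 - 346) / 5.5 = -30.18 (outside (0, 60))
  t = (30 x 6 + 346) / 5.5 = 95.64 (outside (0, 60))
Valid solutions in (0, 60): {30.18, 35.27} minutes.
The second occurrence is t = 35.27 minutes.
The hands form a 14-degree angle at 35.27 minutes past 6:00.

Final answer: 35.27 minutes past 6:00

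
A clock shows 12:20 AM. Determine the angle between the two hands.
Hour hand position: 0 x 30 + 20 x 0.5 = 10 degrees
Minute hand position: 20 x 6 = 120 degrees
Difference: |10 - 120| = 110 degrees
The angle between the hands is 110 degrees

Final answer: 110 degrees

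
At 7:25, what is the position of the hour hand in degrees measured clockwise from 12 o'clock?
The hour hand moves 30 degrees per hour and 0.5 degrees per minute.
At 7:25: (7) x 30 + 25 x 0.5 = 210 + 12.5 = 222.5 degrees

Final answer: 222.5 degrees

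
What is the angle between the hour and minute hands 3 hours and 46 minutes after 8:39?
First find the time 3 hours and 46 minutes after 8:39.
Total minutes: 8 x 60 + 39 + 3 x 60 + 46 = 745.
745 mod 720 = 25 minutes = 12:25.
Now compute the angle at 12:25:
Hour hand: 0 x 30 + 25 x 0.5 = 12.5 degrees
Minute hand: 25 x 6 = 150 degrees
Difference: |12.5 - 150| = 137.5 degrees
The angle is 137.5 degrees

Final answer: 137.5 degrees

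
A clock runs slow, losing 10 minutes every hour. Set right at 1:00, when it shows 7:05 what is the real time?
For every 60 true minutes, the faulty clock advances 50 minutes, so 1 faulty-clock minute corresponds to 60/50 true minutes.
From 1:00 to 7:05 on the faulty dial is 365 minutes.
True elapsed: 365 x 60/50 = 438 minutes = 7 hours and 18 minutes.
True time: 1:00 + 7 hours and 18 minutes = 8:18.

Final answer: 8:18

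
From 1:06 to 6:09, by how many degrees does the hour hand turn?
The hour hand moves 0.5 degrees per minute.
Time elapsed: 6:09 - 1:06 = 303 minutes
Angular displacement: 303 x 0.5 = 151.5 degrees

Final answer: 151.5 degrees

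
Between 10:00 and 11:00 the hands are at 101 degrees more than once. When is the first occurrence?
At t minutes past 10:00, the hour hand is at 30 x 10 + 0.5t degrees and the minute hand is at 6t degrees.
The smaller angle between them is 101 degrees when |30H - 5.5t| = 101 or |30H - 5.5t| = 259.
With H = 10, solve 30 x 10 - 5.5t = +/- target for each target:
  t = (30 x 10 - 101) / 5.5 = 36.18
  t = (30 x 10 + 101) / 5.5 = 72.91 (outside (0, 60))
  t = (30 x 10 - 259) / 5.5 = 7.45
  t = (30 x 10 + 259) / 5.5 = 101.64 (outside (0, 60))
Valid solutions in (0, 60): {7.45, 36.18} minutes.
The first occurrence is t = 7.45 minutes.
The hands form a 101-degree angle at 7.45 minutes past 10:00.

Final answer: 7.45 minutes past 10:00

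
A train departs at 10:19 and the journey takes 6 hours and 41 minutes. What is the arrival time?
Starting time: 10:19
Adding 41 minutes to 19 minutes: 19 + 41 = 60 minutes = 1 hour
Adding 6 hours: 10 + 6 + 1 (carry) = 17 - 12 = 5
Final time: 5:00

Final answer: 5:00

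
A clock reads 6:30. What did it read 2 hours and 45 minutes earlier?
Starting time: 6:30 = 390 total minutes past 12:00
Subtracting: 2 hours and 45 minutes = 165 minutes
390 - 165 = 225 minutes
= 3 hours and 45 minutes past 12:00 = 3:45

Final answer: 3:45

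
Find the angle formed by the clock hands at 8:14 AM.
Hour hand position: 8 x 30 + 14 x 0.5 = 247 degrees
Minute hand position: 14 x 6 = 84 degrees
Difference: |247 - 84| = 163 degrees
The angle between the hands is 163 degrees

Final answer: 163 degrees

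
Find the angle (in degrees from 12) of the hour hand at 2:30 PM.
The hour hand moves 30 degrees per hour and 0.5 degrees per minute.
At 2:30: (2) x 30 + 30 x 0.5 = 60 + 15 = 75 degrees

Final answer: 75 degrees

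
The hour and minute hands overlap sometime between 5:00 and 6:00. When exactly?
The minute hand gains 5.5 degrees per minute on the hour hand.
At 5:00, the hour hand is at 150 degrees and the minute hand is at 0 degrees.
The gap is 150 degrees. Time to close: 150/5.5 = 60 x 5/11 = 27.27 minutes.
The hands overlap at 27.27 minutes past 5:00.

Final answer: 27.27 minutes past 5:00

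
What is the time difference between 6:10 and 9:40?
From 6:10 to 9:40:
(9 x 60 + 40) - (6 x 60 + 10) = 580 - 370 = 210 minutes
= 3 hours and 30 minutes

Final answer: 3 hours and 30 minutes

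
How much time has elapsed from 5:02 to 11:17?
From 5:02 to 11:17:
(11 x 60 + 17) - (5 x 60 + 2) = 677 - 302 = 375 minutes
= 6 hours and 15 minutes

Final answer: 6 hours and 15 minutes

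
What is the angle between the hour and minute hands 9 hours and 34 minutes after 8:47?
First find the time 9 hours and 34 minutes after 8:47.
Total minutes: 8 x 60 + 47 + 9 x 60 + 34 = 1101.
1101 mod 720 = 381 minutes = 6:21.
Now compute the angle at 6:21:
Hour hand: 6 x 30 + 21 x 0.5 = 190.5 degrees
Minute hand: 21 x 6 = 126 degrees
Difference: |190.5 - 126| = 64.5 degrees
The angle is 64.5 degrees

Final answer: 64.5 degrees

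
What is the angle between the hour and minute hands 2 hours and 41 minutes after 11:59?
First find the time 2 hours and 41 minutes after 11:59.
Total minutes: 11 x 60 + 59 + 2 x 60 + 41 = 880.
880 mod 720 = 160 minutes = 2:40.
Now compute the angle at 2:40:
Hour hand: 2 x 30 + 40 x 0.5 = 80 degrees
Minute hand: 40 x 6 = 240 degrees
Difference: |80 - 240| = 160 degrees
The angle is 160 degrees

Final answer: 160 degrees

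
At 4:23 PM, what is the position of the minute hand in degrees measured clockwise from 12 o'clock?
The minute hand moves 6 degrees per minute.
At 4:23: 23 x 6 = 138 degrees

Final answer: 138 degrees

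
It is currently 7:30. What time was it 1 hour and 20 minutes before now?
Starting time: 7:30 = 450 total minutes past 12:00
Subtracting: 1 hour and 20 minutes = 80 minutes
450 - 80 = 370 minutes
= 6 hours and 10 minutes past 12:00 = 6:10

Final answer: 6:10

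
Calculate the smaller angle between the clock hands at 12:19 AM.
Hour hand position: 0 x 30 + 19 x 0.5 = 9.5 degrees
Minute hand position: 19 x 6 = 114 degrees
Difference: |9.5 - 114| = 104.5 degrees
The angle between the hands is 104.5 degrees

Final answer: 104.5 degrees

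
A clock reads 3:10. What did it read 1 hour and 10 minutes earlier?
Starting time: 3:10 = 190 total minutes past 12:00
Subtracting: 1 hour and 10 minutes = 70 minutes
190 - 70 = 120 minutes
= 2 hours past 12:00 = 2:00

Final answer: 2:00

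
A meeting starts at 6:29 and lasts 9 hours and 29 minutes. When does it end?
Starting time: 6:29
Adding 29 minutes to 29 minutes: 29 + 29 = 58 minutes
Adding 9 hours: 6 + 9 = 15 - 12 = 3
Final time: 3:58

Final answer: 3:58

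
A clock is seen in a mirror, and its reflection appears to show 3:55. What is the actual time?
Reflection across the vertical (12-6) axis maps a hand at angle A degrees to (360 - A) degrees, which sends a reading of T minutes past 12:00 to (720 - T) minutes past 12:00.
Mirror reads 3:55 = 235 minutes past 12:00.
Actual time: (720 - 235) mod 720 = 485 minutes = 8:05.

Final answer: 8:05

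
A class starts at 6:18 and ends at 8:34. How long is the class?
From 6:18 to 8:34:
(8 x 60 + 34) - (6 x 60 + 18) = 514 - 378 = 136 minutes
= 2 hours and 16 minutes

Final answer: 2 hours and 16 minutes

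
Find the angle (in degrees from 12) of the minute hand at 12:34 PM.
The minute hand moves 6 degrees per minute.
At 12:34: 34 x 6 = 204 degrees

Final answer: 204 degrees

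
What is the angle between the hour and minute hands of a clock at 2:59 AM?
Hour hand position: 2 x 30 + 59 x 0.5 = 89.5 degrees
Minute hand position: 59 x 6 = 354 degrees
Difference: |89.5 - 354| = 264.5 degrees
Since 264.5 > 180, the smaller angle is 360 - 264.5 = 95.5 degrees

Final answer: 95.5 degrees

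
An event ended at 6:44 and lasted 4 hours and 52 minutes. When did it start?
Starting time: 6:44 = 404 total minutes past 12:00
Subtracting: 4 hours and 52 minutes = 292 minutes
404 - 292 = 112 minutes
= 1 hour and 52 minutes past 12:00 = 1:52

Final answer: 1:52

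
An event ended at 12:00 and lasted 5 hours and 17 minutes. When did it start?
Starting time: 12:00 = 0 total minutes past 12:00
Subtracting: 5 hours and 17 minutes = 317 minutes
0 - 317 = -317 (negative, add 12 hours = 720) = 403 minutes
= 6 hours and 43 minutes past 12:00 = 6:43

Final answer: 6:43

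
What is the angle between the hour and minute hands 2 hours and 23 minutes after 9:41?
First find the time 2 hours and 23 minutes after 9:41.
Total minutes: 9 x 60 + 41 + 2 x 60 + 23 = 724.
724 mod 720 = 4 minutes = 12:04.
Now compute the angle at 12:04:
Hour hand: 0 x 30 + 4 x 0.5 = 2 degrees
Minute hand: 4 x 6 = 24 degrees
Difference: |2 - 24| = 22 degrees
The angle is 22 degrees

Final answer: 22 degrees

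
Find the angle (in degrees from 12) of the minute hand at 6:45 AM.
The minute hand moves 6 degrees per minute.
At 6:45: 45 x 6 = 270 degrees

Final answer: 270 degrees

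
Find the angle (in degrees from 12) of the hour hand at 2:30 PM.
The hour hand moves 30 degrees per hour and 0.5 degrees per minute.
At 2:30: (2) x 30 + 30 x 0.5 = 60 + 15 = 75 degrees

Final answer: 75 degrees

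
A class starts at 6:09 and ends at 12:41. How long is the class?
From 6:09 to 12:41:
(12 x 60 + 41) - (6 x 60 + 9) = 761 - 369 = 392 minutes
= 6 hours and 32 minutes

Final answer: 6 hours and 32 minutes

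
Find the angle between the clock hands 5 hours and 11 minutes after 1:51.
First find the time 5 hours and 11 minutes after 1:51.
Total minutes: 1 x 60 + 51 + 5 x 60 + 11 = 422.
422 mod 720 = 422 minutes = 7:02.
Now compute the angle at 7:02:
Hour hand: 7 x 30 + 2 x 0.5 = 211 degrees
Minute hand: 2 x 6 = 12 degrees
Difference: |211 - 12| = 199 degrees
Smaller angle: 360 - 199 = 161 degrees

Final answer: 161 degrees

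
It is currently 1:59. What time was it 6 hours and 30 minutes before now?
Starting time: 1:59 = 119 total minutes past 12:00
Subtracting: 6 hours and 30 minutes = 390 minutes
119 - 390 = -271 (negative, add 12 hours = 720) = 449 minutes
= 7 hours and 29 minutes past 12:00 = 7:29

Final answer: 7:29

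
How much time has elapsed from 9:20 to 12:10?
From 9:20 to 12:10:
(12 x 60 + 10) - (9 x 60 + 20) = 730 - 560 = 170 minutes
= 2 hours and 50 minutes

Final answer: 2 hours and 50 minutes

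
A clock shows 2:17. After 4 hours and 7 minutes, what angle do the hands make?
First find the time 4 hours and 7 minutes after 2:17.
Total minutes: 2 x 60 + 17 + 4 x 60 + 7 = 384.
384 mod 720 = 384 minutes = 6:24.
Now compute the angle at 6:24:
Hour hand: 6 x 30 + 24 x 0.5 = 192 degrees
Minute hand: 24 x 6 = 144 degrees
Difference: |192 - 144| = 48 degrees
The angle is 48 degrees

Final answer: 48 degrees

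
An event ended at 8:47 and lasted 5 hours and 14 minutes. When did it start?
Starting time: 8:47 = 527 total minutes past 12:00
Subtracting: 5 hours and 14 minutes = 314 minutes
527 - 314 = 213 minutes
= 3 hours and 33 minutes past 12:00 = 3:33

Final answer: 3:33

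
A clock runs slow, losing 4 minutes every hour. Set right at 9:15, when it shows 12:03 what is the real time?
For every 60 true minutes, the faulty clock advances 56 minutes, so 1 faulty-clock minute corresponds to 60/56 true minutes.
From 9:15 to 12:03 on the faulty dial is 168 minutes.
True elapsed: 168 x 60/56 = 180 minutes = 3 hours.
True time: 9:15 + 3 hours = 12:15.

Final answer: 12:15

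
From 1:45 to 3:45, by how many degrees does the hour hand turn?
The hour hand moves 0.5 degrees per minute.
Time elapsed: 3:45 - 1:45 = 120 minutes
Angular displacement: 120 x 0.5 = 60 degrees

Final answer: 60 degrees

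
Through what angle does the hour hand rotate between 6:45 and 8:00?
The hour hand moves 0.5 degrees per minute.
Time elapsed: 8:00 - 6:45 = 75 minutes
Angular displacement: 75 x 0.5 = 37.5 degrees

Final answer: 37.5 degrees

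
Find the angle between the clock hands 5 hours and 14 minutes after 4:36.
First find the time 5 hours and 14 minutes after 4:36.
Total minutes: 4 x 60 + 36 + 5 x 60 + 14 = 590.
590 mod 720 = 590 minutes = 9:50.
Now compute the angle at 9:50:
Hour hand: 9 x 30 + 50 x 0.5 = 295 degrees
Minute hand: 50 x 6 = 300 degrees
Difference: |295 - 300| = 5 degrees
The angle is 5 degrees

Final answer: 5 degrees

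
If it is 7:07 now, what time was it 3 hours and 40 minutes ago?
Starting time: 7:07 = 427 total minutes past 12:00
Subtracting: 3 hours and 40 minutes = 220 minutes
427 - 220 = 207 minutes
= 3 hours and 27 minutes past 12:00 = 3:27

Final answer: 3:27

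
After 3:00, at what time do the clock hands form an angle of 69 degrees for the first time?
At t minutes past 3:00, the hour hand is at 30 x 3 + 0.5t degrees and the minute hand is at 6t degrees.
The smaller angle between them is 69 degrees when |30H - 5.5t| = 69 or |30H - 5.5t| = 291.
With H = 3, solve 30 x 3 - 5.5t = +/- target for each target:
  t = (30 x 3 - 69) / 5.5 = 3.82
  t = (30 x 3 + 69) / 5.5 = 28.91
  t = (30 x 3 - 291) / 5.5 = -36.55 (outside (0, 60))
  t = (30 x 3 + 291) / 5.5 = 69.27 (outside (0, 60))
Valid solutions in (0, 60): {3.82, 28.91} minutes.
The first occurrence is t = 3.82 minutes.
The hands form a 69-degree angle at 3.82 minutes past 3:00.

Final answer: 3.82 minutes past 3:00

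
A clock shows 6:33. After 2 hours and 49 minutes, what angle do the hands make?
First find the time 2 hours and 49 minutes after 6:33.
Total minutes: 6 x 60 + 33 + 2 x 60 + 49 = 562.
562 mod 720 = 562 minutes = 9:22.
Now compute the angle at 9:22:
Hour hand: 9 x 30 + 22 x 0.5 = 281 degrees
Minute hand: 22 x 6 = 132 degrees
Difference: |281 - 132| = 149 degrees
The angle is 149 degrees

Final answer: 149 degrees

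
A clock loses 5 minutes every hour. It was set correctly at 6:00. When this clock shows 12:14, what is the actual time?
For every 60 true minutes, the faulty clock advances 55 minutes, so 1 faulty-clock minute corresponds to 60/55 true minutes.
From 6:00 to 12:14 on the faulty dial is 374 minutes.
True elapsed: 374 x 60/55 = 408 minutes = 6 hours and 48 minutes.
True time: 6:00 + 6 hours and 48 minutes = 12:48.

Final answer: 12:48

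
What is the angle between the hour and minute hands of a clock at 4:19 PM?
Hour hand position: 4 x 30 + 19 x 0.5 = 129.5 degrees
Minute hand position: 19 x 6 = 114 degrees
Difference: |129.5 - 114| = 15.5 degrees
The angle between the hands is 15.5 degrees

Final answer: 15.5 degrees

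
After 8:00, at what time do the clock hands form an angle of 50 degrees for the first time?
At t minutes past 8:00, the hour hand is at 30 x 8 + 0.5t degrees and the minute hand is at 6t degrees.
The smaller angle between them is 50 degrees when |30H - 5.5t| = 50 or |30H - 5.5t| = 310.
With H = 8, solve 30 x 8 - 5.5t = +/- target for each target:
  t = (30 x 8 - 50) / 5.5 = 34.55
  t = (30 x 8 + 50) / 5.5 = 52.73
  t = (30 x 8 - 310) / 5.5 = -12.73 (outside (0, 60))
  t = (30 x 8 + 310) / 5.5 = 100 (outside (0, 60))
Valid solutions in (0, 60): {34.55, 52.73} minutes.
The first occurrence is t = 34.55 minutes.
The hands form a 50-degree angle at 34.55 minutes past 8:00.

Final answer: 34.55 minutes past 8:00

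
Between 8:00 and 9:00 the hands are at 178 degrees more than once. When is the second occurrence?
At t minutes past 8:00, the hour hand is at 30 x 8 + 0.5t degrees and the minute hand is at 6t degrees.
The smaller angle between them is 178 degrees when |30H - 5.5t| = 178 or |30H - 5.5t| = 182.
With H = 8, solve 30 x 8 - 5.5t = +/- target for each target:
  t = (30 x 8 - 178) / 5.5 = 11.27
  t = (30 x 8 + 178) / 5.5 = 76 (outside (0, 60))
  t = (30 x 8 - 182) / 5.5 = 10.55
  t = (30 x 8 + 182) / 5.5 = 76.73 (outside (0, 60))
Valid solutions in (0, 60): {10.55, 11.27} minutes.
The second occurrence is t = 11.27 minutes.
The hands form a 178-degree angle at 11.27 minutes past 8:00.

Final answer: 11.27 minutes past 8:00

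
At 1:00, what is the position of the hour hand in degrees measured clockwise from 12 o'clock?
The hour hand moves 30 degrees per hour and 0.5 degrees per minute.
At 1:00: (1) x 30 + 0 x 0.5 = 30 + 0 = 30 degrees

Final answer: 30 degrees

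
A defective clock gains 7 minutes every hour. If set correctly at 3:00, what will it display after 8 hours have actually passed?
For every 60 true minutes, the faulty clock advances 60 + 7 = 67 minutes.
True elapsed: 8 hours = 480 minutes.
Faulty clock advances: 480 x 67/60 = 536 minutes (drift: 56 minutes ahead).
Shown time: 3:00 + 536 minutes = 11:56.

Final answer: 11:56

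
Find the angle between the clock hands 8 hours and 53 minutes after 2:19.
First find the time 8 hours and 53 minutes after 2:19.
Total minutes: 2 x 60 + 19 + 8 x 60 + 53 = 672.
672 mod 720 = 672 minutes = 11:12.
Now compute the angle at 11:12:
Hour hand: 11 x 30 + 12 x 0.5 = 336 degrees
Minute hand: 12 x 6 = 72 degrees
Difference: |336 - 72| = 264 degrees
Smaller angle: 360 - 264 = 96 degrees

Final answer: 96 degrees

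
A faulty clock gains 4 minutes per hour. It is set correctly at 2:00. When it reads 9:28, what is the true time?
For every 60 true minutes, the faulty clock advances 64 minutes, so 1 faulty-clock minute corresponds to 60/64 true minutes.
From 2:00 to 9:28 on the faulty dial is 448 minutes.
True elapsed: 448 x 60/64 = 420 minutes = 7 hours.
True time: 2:00 + 7 hours = 9:00.

Final answer: 9:00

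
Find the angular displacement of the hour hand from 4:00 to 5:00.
The hour hand moves 0.5 degrees per minute.
Time elapsed: 5:00 - 4:00 = 60 minutes
Angular displacement: 60 x 0.5 = 30 degrees

Final answer: 30 degrees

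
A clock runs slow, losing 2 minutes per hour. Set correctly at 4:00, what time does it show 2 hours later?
For every 60 true minutes, the faulty clock advances 60 - 2 = 58 minutes.
True elapsed: 2 hours = 120 minutes.
Faulty clock advances: 120 x 58/60 = 116 minutes (drift: 4 minutes behind).
Shown time: 4:00 + 116 minutes = 5:56.

Final answer: 5:56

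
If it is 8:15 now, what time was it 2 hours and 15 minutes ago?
Starting time: 8:15 = 495 total minutes past 12:00
Subtracting: 2 hours and 15 minutes = 135 minutes
495 - 135 = 360 minutes
= 6 hours past 12:00 = 6:00

Final answer: 6:00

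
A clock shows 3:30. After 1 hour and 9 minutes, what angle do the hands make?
First find the time 1 hour and 9 minutes after 3:30.
Total minutes: 3 x 60 + 30 + 1 x 60 + 9 = 279.
279 mod 720 = 279 minutes = 4:39.
Now compute the angle at 4:39:
Hour hand: 4 x 30 + 39 x 0.5 = 139.5 degrees
Minute hand: 39 x 6 = 234 degrees
Difference: |139.5 - 234| = 94.5 degrees
The angle is 94.5 degrees

Final answer: 94.5 degrees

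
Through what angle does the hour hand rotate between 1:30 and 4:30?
The hour hand moves 0.5 degrees per minute.
Time elapsed: 4:30 - 1:30 = 180 minutes
Angular displacement: 180 x 0.5 = 90 degrees

Final answer: 90 degrees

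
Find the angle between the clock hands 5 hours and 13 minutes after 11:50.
First find the time 5 hours and 13 minutes after 11:50.
Total minutes: 11 x 60 + 50 + 5 x 60 + 13 = 1023.
1023 mod 720 = 303 minutes = 5:03.
Now compute the angle at 5:03:
Hour hand: 5 x 30 + 3 x 0.5 = 151.5 degrees
Minute hand: 3 x 6 = 18 degrees
Difference: |151.5 - 18| = 133.5 degrees
The angle is 133.5 degrees

Final answer: 133.5 degrees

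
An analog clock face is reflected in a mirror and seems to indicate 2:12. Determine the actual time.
Reflection across the vertical (12-6) axis maps a hand at angle A degrees to (360 - A) degrees, which sends a reading of T minutes past 12:00 to (720 - T) minutes past 12:00.
Mirror reads 2:12 = 132 minutes past 12:00.
Actual time: (720 - 132) mod 720 = 588 minutes = 9:48.

Final answer: 9:48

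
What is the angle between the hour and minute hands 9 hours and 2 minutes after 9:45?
First find the time 9 hours and 2 minutes after 9:45.
Total minutes: 9 x 60 + 45 + 9 x 60 + 2 = 1127.
1127 mod 720 = 407 minutes = 6:47.
Now compute the angle at 6:47:
Hour hand: 6 x 30 + 47 x 0.5 = 203.5 degrees
Minute hand: 47 x 6 = 282 degrees
Difference: |203.5 - 282| = 78.5 degrees
The angle is 78.5 degrees

Final answer: 78.5 degrees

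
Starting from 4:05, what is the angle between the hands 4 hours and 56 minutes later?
First find the time 4 hours and 56 minutes after 4:05.
Total minutes: 4 x 60 + 5 + 4 x 60 + 56 = 541.
541 mod 720 = 541 minutes = 9:01.
Now compute the angle at 9:01:
Hour hand: 9 x 30 + 1 x 0.5 = 270.5 degrees
Minute hand: 1 x 6 = 6 degrees
Difference: |270.5 - 6| = 264.5 degrees
Smaller angle: 360 - 264.5 = 95.5 degrees

Final answer: 95.5 degrees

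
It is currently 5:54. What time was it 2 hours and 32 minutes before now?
Starting time: 5:54 = 354 total minutes past 12:00
Subtracting: 2 hours and 32 minutes = 152 minutes
354 - 152 = 202 minutes
= 3 hours and 22 minutes past 12:00 = 3:22

Final answer: 3:22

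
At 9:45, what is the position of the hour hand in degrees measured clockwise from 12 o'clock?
The hour hand moves 30 degrees per hour and 0.5 degrees per minute.
At 9:45: (9) x 30 + 45 x 0.5 = 270 + 22.5 = 292.5 degrees

Final answer: 292.5 degrees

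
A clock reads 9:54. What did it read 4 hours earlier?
Starting time: 9:54 = 594 total minutes past 12:00
Subtracting: 4 hours = 240 minutes
594 - 240 = 354 minutes
= 5 hours and 54 minutes past 12:00 = 5:54

Final answer: 5:54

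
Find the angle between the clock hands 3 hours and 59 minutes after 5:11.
First find the time 3 hours and 59 minutes after 5:11.
Total minutes: 5 x 60 + 11 + 3 x 60 + 59 = 550.
550 mod 720 = 550 minutes = 9:10.
Now compute the angle at 9:10:
Hour hand: 9 x 30 + 10 x 0.5 = 275 degrees
Minute hand: 10 x 6 = 60 degrees
Difference: |275 - 60| = 215 degrees
Smaller angle: 360 - 215 = 145 degrees

Final answer: 145 degrees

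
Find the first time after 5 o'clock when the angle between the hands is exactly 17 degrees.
At t minutes past 5:00, the hour hand is at 30 x 5 + 0.5t degrees and the minute hand is at 6t degrees.
The smaller angle between them is 17 degrees when |30H - 5.5t| = 17 or |30H - 5.5t| = 343.
With H = 5, solve 30 x 5 - 5.5t = +/- target for each target:
  t = (30 x 5 - 17) / 5.5 = 24.18
  t = (30 x 5 + 17) / 5.5 = 30.36
  t = (30 x 5 - 343) / 5.5 = -35.09 (outside (0, 60))
  t = (30 x 5 + 343) / 5.5 = 89.64 (outside (0, 60))
Valid solutions in (0, 60): {24.18, 30.36} minutes.
The first occurrence is t = 24.18 minutes.
The hands form a 17-degree angle at 24.18 minutes past 5:00.

Final answer: 24.18 minutes past 5:00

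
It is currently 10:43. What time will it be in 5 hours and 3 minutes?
Starting time: 10:43
Adding 3 minutes to 43 minutes: 43 + 3 = 46 minutes
Adding 5 hours: 10 + 5 = 15 - 12 = 3
Final time: 3:46

Final answer: 3:46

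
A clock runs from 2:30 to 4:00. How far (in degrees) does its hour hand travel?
The hour hand moves 0.5 degrees per minute.
Time elapsed: 4:00 - 2:30 = 90 minutes
Angular displacement: 90 x 0.5 = 45 degrees

Final answer: 45 degrees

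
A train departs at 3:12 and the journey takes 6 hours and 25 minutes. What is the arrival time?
Starting time: 3:12
Adding 25 minutes to 12 minutes: 12 + 25 = 37 minutes
Adding 6 hours: 3 + 6 = 9
Final time: 9:37

Final answer: 9:37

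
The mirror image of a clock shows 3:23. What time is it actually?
Reflection across the vertical (12-6) axis maps a hand at angle A degrees to (360 - A) degrees, which sends a reading of T minutes past 12:00 to (720 - T) minutes past 12:00.
Mirror reads 3:23 = 203 minutes past 12:00.
Actual time: (720 - 203) mod 720 = 517 minutes = 8:37.

Final answer: 8:37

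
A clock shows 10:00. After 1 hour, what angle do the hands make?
First find the time 1 hour after 10:00.
Total minutes: 10 x 60 + 0 + 1 x 60 + 0 = 660.
660 mod 720 = 660 minutes = 11:00.
Now compute the angle at 11:00:
Hour hand: 11 x 30 + 0 x 0.5 = 330 degrees
Minute hand: 0 x 6 = 0 degrees
Difference: |330 - 0| = 330 degrees
Smaller angle: 360 - 330 = 30 degrees

Final answer: 30 degrees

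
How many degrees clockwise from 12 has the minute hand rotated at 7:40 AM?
The minute hand moves 6 degrees per minute.
At 7:40: 40 x 6 = 240 degrees

Final answer: 240 degrees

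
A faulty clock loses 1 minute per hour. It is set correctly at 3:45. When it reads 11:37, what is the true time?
For every 60 true minutes, the faulty clock advances 59 minutes, so 1 faulty-clock minute corresponds to 60/59 true minutes.
From 3:45 to 11:37 on the faulty dial is 472 minutes.
True elapsed: 472 x 60/59 = 480 minutes = 8 hours.
True time: 3:45 + 8 hours = 11:45.

Final answer: 11:45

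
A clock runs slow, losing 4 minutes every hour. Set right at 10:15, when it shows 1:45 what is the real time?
For every 60 true minutes, the faulty clock advances 56 minutes, so 1 faulty-clock minute corresponds to 60/56 true minutes.
From 10:15 to 1:45 on the faulty dial is 210 minutes.
True elapsed: 210 x 60/56 = 225 minutes = 3 hours and 45 minutes.
True time: 10:15 + 3 hours and 45 minutes = 2:00.

Final answer: 2:00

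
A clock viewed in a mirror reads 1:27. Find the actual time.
Reflection across the vertical (12-6) axis maps a hand at angle A degrees to (360 - A) degrees, which sends a reading of T minutes past 12:00 to (720 - T) minutes past 12:00.
Mirror reads 1:27 = 87 minutes past 12:00.
Actual time: (720 - 87) mod 720 = 633 minutes = 10:33.

Final answer: 10:33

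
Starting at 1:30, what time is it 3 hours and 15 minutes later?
Starting time: 1:30
Adding 15 minutes to 30 minutes: 30 + 15 = 45 minutes
Adding 3 hours: 1 + 3 = 4
Final time: 4:45

Final answer: 4:45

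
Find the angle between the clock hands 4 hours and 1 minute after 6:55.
First find the time 4 hours and 1 minute after 6:55.
Total minutes: 6 x 60 + 55 + 4 x 60 + 1 = 656.
656 mod 720 = 656 minutes = 10:56.
Now compute the angle at 10:56:
Hour hand: 10 x 30 + 56 x 0.5 = 328 degrees
Minute hand: 56 x 6 = 336 degrees
Difference: |328 - 336| = 8 degrees
The angle is 8 degrees

Final answer: 8 degrees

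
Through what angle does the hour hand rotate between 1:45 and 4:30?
The hour hand moves 0.5 degrees per minute.
Time elapsed: 4:30 - 1:45 = 165 minutes
Angular displacement: 165 x 0.5 = 82.5 degrees

Final answer: 82.5 degrees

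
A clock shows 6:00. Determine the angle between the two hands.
Hour hand position: 6 x 30 + 0 x 0.5 = 180 degrees
Minute hand position: 0 x 6 = 0 degrees
Difference: |180 - 0| = 180 degrees
The angle between the hands is 180 degrees

Final answer: 180 degrees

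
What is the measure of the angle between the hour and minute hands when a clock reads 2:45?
Hour hand position: 2 x 30 + 45 x 0.5 = 82.5 degrees
Minute hand position: 45 x 6 = 270 degrees
Difference: |82.5 - 270| = 187.5 degrees
Since 187.5 > 180, the smaller angle is 360 - 187.5 = 172.5 degrees

Final answer: 172.5 degrees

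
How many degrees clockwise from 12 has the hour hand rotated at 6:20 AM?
The hour hand moves 30 degrees per hour and 0.5 degrees per minute.
At 6:20: (6) x 30 + 20 x 0.5 = 180 + 10 = 190 degrees

Final answer: 190 degrees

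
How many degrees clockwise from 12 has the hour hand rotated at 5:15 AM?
The hour hand moves 30 degrees per hour and 0.5 degrees per minute.
At 5:15: (5) x 30 + 15 x 0.5 = 150 + 7.5 = 157.5 degrees

Final answer: 157.5 degrees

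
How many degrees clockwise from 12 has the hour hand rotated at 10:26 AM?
The hour hand moves 30 degrees per hour and 0.5 degrees per minute.
At 10:26: (10) x 30 + 26 x 0.5 = 300 + 13 = 313 degrees

Final answer: 313 degrees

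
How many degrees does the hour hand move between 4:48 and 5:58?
The hour hand moves 0.5 degrees per minute.
Time elapsed: 5:58 - 4:48 = 70 minutes
Angular displacement: 70 x 0.5 = 35 degrees

Final answer: 35 degrees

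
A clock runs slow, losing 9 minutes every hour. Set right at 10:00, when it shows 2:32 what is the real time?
For every 60 true minutes, the faulty clock advances 51 minutes, so 1 faulty-clock minute corresponds to 60/51 true minutes.
From 10:00 to 2:32 on the faulty dial is 272 minutes.
True elapsed: 272 x 60/51 = 320 minutes = 5 hours and 20 minutes.
True time: 10:00 + 5 hours and 20 minutes = 3:20.

Final answer: 3:20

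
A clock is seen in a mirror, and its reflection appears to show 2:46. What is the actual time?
Reflection across the vertical (12-6) axis maps a hand at angle A degrees to (360 - A) degrees, which sends a reading of T minutes past 12:00 to (720 - T) minutes past 12:00.
Mirror reads 2:46 = 166 minutes past 12:00.
Actual time: (720 - 166) mod 720 = 554 minutes = 9:14.

Final answer: 9:14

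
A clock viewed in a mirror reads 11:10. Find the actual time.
Reflection across the vertical (12-6) axis maps a hand at angle A degrees to (360 - A) degrees, which sends a reading of T minutes past 12:00 to (720 - T) minutes past 12:00.
Mirror reads 11:10 = 670 minutes past 12:00.
Actual time: (720 - 670) mod 720 = 50 minutes = 12:50.

Final answer: 12:50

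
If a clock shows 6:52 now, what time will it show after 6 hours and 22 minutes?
Starting time: 6:52
Adding 22 minutes to 52 minutes: 52 + 22 = 74 minutes = 1 hour and 14 minutes
Adding 6 hours: 6 + 6 + 1 (carry) = 13 - 12 = 1
Final time: 1:14

Final answer: 1:14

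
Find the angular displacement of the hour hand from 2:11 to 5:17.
The hour hand moves 0.5 degrees per minute.
Time elapsed: 5:17 - 2:11 = 186 minutes
Angular displacement: 186 x 0.5 = 93 degrees

Final answer: 93 degrees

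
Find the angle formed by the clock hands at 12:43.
Hour hand position: 0 x 30 + 43 x 0.5 = 21.5 degrees
Minute hand position: 43 x 6 = 258 degrees
Difference: |21.5 - 258| = 236.5 degrees
Since 236.5 > 180, the smaller angle is 360 - 236.5 = 123.5 degrees

Final answer: 123.5 degrees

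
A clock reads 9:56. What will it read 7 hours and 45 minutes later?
Starting time: 9:56
Adding 45 minutes to 56 minutes: 56 + 45 = 101 minutes = 1 hour and 41 minutes
Adding 7 hours: 9 + 7 + 1 (carry) = 17 - 12 = 5
Final time: 5:41

Final answer: 5:41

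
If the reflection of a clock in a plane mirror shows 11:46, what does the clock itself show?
Reflection across the vertical (12-6) axis maps a hand at angle A degrees to (360 - A) degrees, which sends a reading of T minutes past 12:00 to (720 - T) minutes past 12:00.
Mirror reads 11:46 = 706 minutes past 12:00.
Actual time: (720 - 706) mod 720 = 14 minutes = 12:14.

Final answer: 12:14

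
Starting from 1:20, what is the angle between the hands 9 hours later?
First find the time 9 hours after 1:20.
Total minutes: 1 x 60 + 20 + 9 x 60 + 0 = 620.
620 mod 720 = 620 minutes = 10:20.
Now compute the angle at 10:20:
Hour hand: 10 x 30 + 20 x 0.5 = 310 degrees
Minute hand: 20 x 6 = 120 degrees
Difference: |310 - 120| = 190 degrees
Smaller angle: 360 - 190 = 170 degrees

Final answer: 170 degrees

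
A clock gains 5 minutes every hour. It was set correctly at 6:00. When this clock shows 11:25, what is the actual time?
For every 60 true minutes, the faulty clock advances 65 minutes, so 1 faulty-clock minute corresponds to 60/65 true minutes.
From 6:00 to 11:25 on the faulty dial is 325 minutes.
True elapsed: 325 x 60/65 = 300 minutes = 5 hours.
True time: 6:00 + 5 hours = 11:00.

Final answer: 11:00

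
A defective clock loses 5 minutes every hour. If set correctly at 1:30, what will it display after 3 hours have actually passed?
For every 60 true minutes, the faulty clock advances 60 - 5 = 55 minutes.
True elapsed: 3 hours = 180 minutes.
Faulty clock advances: 180 x 55/60 = 165 minutes (drift: 15 minutes behind).
Shown time: 1:30 + 165 minutes = 4:15.

Final answer: 4:15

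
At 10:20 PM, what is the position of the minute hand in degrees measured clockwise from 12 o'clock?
The minute hand moves 6 degrees per minute.
At 10:20: 20 x 6 = 120 degrees

Final answer: 120 degrees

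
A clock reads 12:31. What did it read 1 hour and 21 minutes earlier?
Starting time: 12:31 = 31 total minutes past 12:00
Subtracting: 1 hour and 21 minutes = 81 minutes
31 - 81 = -50 (negative, add 12 hours = 720) = 670 minutes
= 11 hours and 10 minutes past 12:00 = 11:10

Final answer: 11:10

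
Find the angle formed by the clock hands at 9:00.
Hour hand position: 9 x 30 + 0 x 0.5 = 270 degrees
Minute hand position: 0 x 6 = 0 degrees
Difference: |270 - 0| = 270 degrees
Since 270 > 180, the smaller angle is 360 - 270 = 90 degrees

Final answer: 90 degrees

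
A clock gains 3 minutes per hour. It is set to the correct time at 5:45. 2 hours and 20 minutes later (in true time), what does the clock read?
For every 60 true minutes, the faulty clock advances 60 + 3 = 63 minutes.
True elapsed: 2 hours and 20 minutes = 140 minutes.
Faulty clock advances: 140 x 63/60 = 147 minutes (drift: 7 minutes ahead).
Shown time: 5:45 + 147 minutes = 8:12.

Final answer: 8:12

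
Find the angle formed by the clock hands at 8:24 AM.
Hour hand position: 8 x 30 + 24 x 0.5 = 252 degrees
Minute hand position: 24 x 6 = 144 degrees
Difference: |252 - 144| = 108 degrees
The angle between the hands is 108 degrees

Final answer: 108 degrees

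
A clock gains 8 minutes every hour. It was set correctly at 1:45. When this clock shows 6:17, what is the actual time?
For every 60 true minutes, the faulty clock advances 68 minutes, so 1 faulty-clock minute corresponds to 60/68 true minutes.
From 1:45 to 6:17 on the faulty dial is 272 minutes.
True elapsed: 272 x 60/68 = 240 minutes = 4 hours.
True time: 1:45 + 4 hours = 5:45.

Final answer: 5:45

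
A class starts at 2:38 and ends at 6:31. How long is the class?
From 2:38 to 6:31:
(6 x 60 + 31) - (2 x 60 + 38) = 391 - 158 = 233 minutes
= 3 hours and 53 minutes

Final answer: 3 hours and 53 minutes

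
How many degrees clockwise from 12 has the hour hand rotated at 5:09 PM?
The hour hand moves 30 degrees per hour and 0.5 degrees per minute.
At 5:09: (5) x 30 + 9 x 0.5 = 150 + 4.5 = 154.5 degrees

Final answer: 154.5 degrees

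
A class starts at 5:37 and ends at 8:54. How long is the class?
From 5:37 to 8:54:
(8 x 60 + 54) - (5 x 60 + 37) = 534 - 337 = 197 minutes
= 3 hours and 17 minutes

Final answer: 3 hours and 17 minutes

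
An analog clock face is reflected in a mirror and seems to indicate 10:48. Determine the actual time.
Reflection across the vertical (12-6) axis maps a hand at angle A degrees to (360 - A) degrees, which sends a reading of T minutes past 12:00 to (720 - T) minutes past 12:00.
Mirror reads 10:48 = 648 minutes past 12:00.
Actual time: (720 - 648) mod 720 = 72 minutes = 1:12.

Final answer: 1:12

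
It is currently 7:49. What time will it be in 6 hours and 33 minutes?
Starting time: 7:49
Adding 33 minutes to 49 minutes: 49 + 33 = 82 minutes = 1 hour and 22 minutes
Adding 6 hours: 7 + 6 + 1 (carry) = 14 - 12 = 2
Final time: 2:22

Final answer: 2:22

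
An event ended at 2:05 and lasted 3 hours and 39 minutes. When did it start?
Starting time: 2:05 = 125 total minutes past 12:00
Subtracting: 3 hours and 39 minutes = 219 minutes
125 - 219 = -94 (negative, add 12 hours = 720) = 626 minutes
= 10 hours and 26 minutes past 12:00 = 10:26

Final answer: 10:26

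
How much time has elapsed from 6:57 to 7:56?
From 6:57 to 7:56:
(7 x 60 + 56) - (6 x 60 + 57) = 476 - 417 = 59 minutes
= 59 minutes

Final answer: 59 minutes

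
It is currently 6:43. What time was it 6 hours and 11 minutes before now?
Starting time: 6:43 = 403 total minutes past 12:00
Subtracting: 6 hours and 11 minutes = 371 minutes
403 - 371 = 32 minutes
= 32 minutes past 12:00 = 12:32

Final answer: 12:32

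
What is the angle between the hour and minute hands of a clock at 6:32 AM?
Hour hand position: 6 x 30 + 32 x 0.5 = 196 degrees
Minute hand position: 32 x 6 = 192 degrees
Difference: |196 - 192| = 4 degrees
The angle between the hands is 4 degrees

Final answer: 4 degrees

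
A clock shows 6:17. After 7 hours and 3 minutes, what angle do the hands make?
First find the time 7 hours and 3 minutes after 6:17.
Total minutes: 6 x 60 + 17 + 7 x 60 + 3 = 800.
800 mod 720 = 80 minutes = 1:20.
Now compute the angle at 1:20:
Hour hand: 1 x 30 + 20 x 0.5 = 40 degrees
Minute hand: 20 x 6 = 120 degrees
Difference: |40 - 120| = 80 degrees
The angle is 80 degrees

Final answer: 80 degrees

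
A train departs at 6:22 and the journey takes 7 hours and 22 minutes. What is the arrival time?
Starting time: 6:22
Adding 22 minutes to 22 minutes: 22 + 22 = 44 minutes
Adding 7 hours: 6 + 7 = 13 - 12 = 1
Final time: 1:44

Final answer: 1:44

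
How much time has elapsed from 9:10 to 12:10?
From 9:10 to 12:10:
(12 x 60 + 10) - (9 x 60 + 10) = 730 - 550 = 180 minutes
= 3 hours

Final answer: 3 hours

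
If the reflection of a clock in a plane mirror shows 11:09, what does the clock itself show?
Reflection across the vertical (12-6) axis maps a hand at angle A degrees to (360 - A) degrees, which sends a reading of T minutes past 12:00 to (720 - T) minutes past 12:00.
Mirror reads 11:09 = 669 minutes past 12:00.
Actual time: (720 - 669) mod 720 = 51 minutes = 12:51.

Final answer: 12:51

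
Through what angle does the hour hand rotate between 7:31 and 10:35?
The hour hand moves 0.5 degrees per minute.
Time elapsed: 10:35 - 7:31 = 184 minutes
Angular displacement: 184 x 0.5 = 92 degrees

Final answer: 92 degrees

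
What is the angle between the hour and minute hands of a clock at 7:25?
Hour hand position: 7 x 30 + 25 x 0.5 = 222.5 degrees
Minute hand position: 25 x 6 = 150 degrees
Difference: |222.5 - 150| = 72.5 degrees
The angle between the hands is 72.5 degrees

Final answer: 72.5 degrees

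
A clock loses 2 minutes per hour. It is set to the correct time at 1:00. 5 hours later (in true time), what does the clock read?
For every 60 true minutes, the faulty clock advances 60 - 2 = 58 minutes.
True elapsed: 5 hours = 300 minutes.
Faulty clock advances: 300 x 58/60 = 290 minutes (drift: 10 minutes behind).
Shown time: 1:00 + 290 minutes = 5:50.

Final answer: 5:50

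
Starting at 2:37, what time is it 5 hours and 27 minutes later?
Starting time: 2:37
Adding 27 minutes to 37 minutes: 37 + 27 = 64 minutes = 1 hour and 4 minutes
Adding 5 hours: 2 + 5 + 1 (carry) = 8
Final time: 8:04

Final answer: 8:04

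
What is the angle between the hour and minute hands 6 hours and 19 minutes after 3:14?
First find the time 6 hours and 19 minutes after 3:14.
Total minutes: 3 x 60 + 14 + 6 x 60 + 19 = 573.
573 mod 720 = 573 minutes = 9:33.
Now compute the angle at 9:33:
Hour hand: 9 x 30 + 33 x 0.5 = 286.5 degrees
Minute hand: 33 x 6 = 198 degrees
Difference: |286.5 - 198| = 88.5 degrees
The angle is 88.5 degrees

Final answer: 88.5 degrees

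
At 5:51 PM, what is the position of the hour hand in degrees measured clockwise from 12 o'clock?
The hour hand moves 30 degrees per hour and 0.5 degrees per minute.
At 5:51: (5) x 30 + 51 x 0.5 = 150 + 25.5 = 175.5 degrees

Final answer: 175.5 degrees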